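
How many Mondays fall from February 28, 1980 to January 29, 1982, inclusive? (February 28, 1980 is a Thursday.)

February 28, 1980 is a Thursday; the first Monday on or after it is March 3, 1980 (4 days later).
From March 3, 1980 to January 29, 1982: 303 + 365 + 29 = 697 days (rest of 1980, 1981, to January 29, 1982 in 1982).
697 ÷ 7 = 99 full weeks with remainder 4, so 99 more Mondays after the first → 100.

100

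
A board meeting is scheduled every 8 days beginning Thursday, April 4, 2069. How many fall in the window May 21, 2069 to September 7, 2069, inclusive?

Occurrences land 8·i days after April 4, 2069 for i = 0, 1, 2, …
May 21, 2069 is 47 days after the start; 47 ÷ 8 = 5 remainder 7; since the remainder is 7, round up to i = 6. First occurrence in the window: #7 on May 22, 2069 (6×8 = 48 days in).
September 7, 2069 is 156 days after the start; 156 ÷ 8 = 19 remainder 4. Last occurrence in the window: #20 on September 3, 2069.
Occurrences #7 through #20: 14 in total.

14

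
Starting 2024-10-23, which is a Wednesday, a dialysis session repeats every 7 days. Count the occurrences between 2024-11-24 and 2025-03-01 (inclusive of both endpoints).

14

Occurrences land 7·i days after 2024-10-23 for i = 0, 1, 2, …
2024-11-24 is 32 days after the start; 32 ÷ 7 = 4 remainder 4; since the remainder is 4, round up to i = 5. First occurrence in the window: #6 on 2024-11-27 (5×7 = 35 days in).
2025-03-01 is 129 days after the start; 129 ÷ 7 = 18 remainder 3. Last occurrence in the window: #19 on 2025-02-26.
Occurrences #6 through #19: 14 in total.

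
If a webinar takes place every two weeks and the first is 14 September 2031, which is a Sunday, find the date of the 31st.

The 31st occurrence is 30 intervals after the first: 30 × 14 = 420 days after 14 September 2031.
September has 30 days — 16 days to the end of September leaves 404.
From end of September to end of 2031 is 92 days (312 left).
January has 31 days (281 left).
February has 29 days (252 left).
March has 31 days (221 left).
April has 30 days (191 left).
May has 31 days (160 left).
June has 30 days (130 left).
July has 31 days (99 left).
August has 31 days (68 left).
September has 30 days (38 left).
October has 31 days (7 left).
7 days into November → 7 November 2032.

7 November 2032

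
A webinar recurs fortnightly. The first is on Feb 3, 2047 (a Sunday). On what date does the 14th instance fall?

The 14th occurrence is 13 intervals after the first: 13 × 14 = 182 days after Feb 3, 2047.
Feb has 28 days — 25 days to the end of Feb leaves 157.
Mar has 31 days (126 left).
Apr has 30 days (96 left).
May has 31 days (65 left).
Jun has 30 days (35 left).
Jul has 31 days (4 left).
4 days into Aug → Aug 4, 2047.

Aug 4, 2047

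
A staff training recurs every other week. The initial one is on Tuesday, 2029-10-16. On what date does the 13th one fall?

2030-04-02

The 13th occurrence is 12 intervals after the first: 12 × 14 = 168 days after 2029-10-16.
October has 31 days — 15 days to the end of October leaves 153.
November has 30 days (123 left).
December has 31 days (92 left).
January has 31 days (61 left).
February has 28 days (33 left).
March has 31 days (2 left).
2 days into April → 2030-04-02.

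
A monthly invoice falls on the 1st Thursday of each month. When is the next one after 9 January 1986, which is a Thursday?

January 1986 starts on a Wednesday, so its 1st Thursday is 2 January 1986 (1 day in).
That is not after 9 January 1986, so look at February 1986.
February 1986 starts on a Saturday, so its 1st Thursday is 6 February 1986 (5 days in).

6 February 1986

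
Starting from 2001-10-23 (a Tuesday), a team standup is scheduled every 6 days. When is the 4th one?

The 4th occurrence is 3 intervals after the first: 3 × 6 = 18 days after 2001-10-23.
October has 31 days — 8 days to the end of October leaves 10.
10 days into November → 2001-11-10.

2001-11-10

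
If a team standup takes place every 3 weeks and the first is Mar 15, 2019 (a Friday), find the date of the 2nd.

The 2nd occurrence is 1 interval after the first: 1 × 21 = 21 days after Mar 15, 2019.
Mar has 31 days — 16 days to the end of Mar leaves 5.
5 days into Apr → Apr 5, 2019.

Apr 5, 2019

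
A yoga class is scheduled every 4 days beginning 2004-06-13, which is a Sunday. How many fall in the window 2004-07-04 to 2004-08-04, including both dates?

8

Occurrences land 4·i days after 2004-06-13 for i = 0, 1, 2, …
2004-07-04 is 21 days after the start; 21 ÷ 4 = 5 remainder 1; since the remainder is 1, round up to i = 6. First occurrence in the window: #7 on 2004-07-07 (6×4 = 24 days in).
2004-08-04 is 52 days after the start; 52 ÷ 4 = 13 remainder 0. Last occurrence in the window: #14 on 2004-08-04.
Occurrences #7 through #14: 8 in total.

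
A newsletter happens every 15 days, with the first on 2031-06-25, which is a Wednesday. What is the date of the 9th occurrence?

The 9th occurrence is 8 intervals after the first: 8 × 15 = 120 days after 2031-06-25.
June has 30 days — 5 days to the end of June leaves 115.
July has 31 days (84 left).
August has 31 days (53 left).
September has 30 days (23 left).
23 days into October → 2031-10-23.

2031-10-23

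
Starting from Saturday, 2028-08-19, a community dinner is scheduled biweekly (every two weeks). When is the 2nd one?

2028-09-02

The 2nd occurrence is 1 interval after the first: 1 × 14 = 14 days after 2028-08-19.
August has 31 days — 12 days to the end of August leaves 2.
2 days into September → 2028-09-02.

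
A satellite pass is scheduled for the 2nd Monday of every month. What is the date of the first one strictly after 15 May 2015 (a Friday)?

8 June 2015

May 2015 starts on a Friday; its first Monday is the 4th, so the 2nd Monday is the 11th — 11 May 2015.
That is not after 15 May 2015, so look at June 2015.
June 2015 starts on a Monday; its first Monday is the 1st, so the 2nd Monday is the 8th — 8 June 2015.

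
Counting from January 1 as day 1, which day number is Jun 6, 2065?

157

Days in months before Jun: 31 + 28 + 31 + 30 + 31 = 151.
Plus 6 days into Jun → day 157.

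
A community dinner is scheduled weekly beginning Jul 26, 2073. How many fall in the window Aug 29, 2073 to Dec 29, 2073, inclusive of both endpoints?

Occurrences land 7·i days after Jul 26, 2073 for i = 0, 1, 2, …
Aug 29, 2073 is 34 days after the start; 34 ÷ 7 = 4 remainder 6; since the remainder is 6, round up to i = 5. First occurrence in the window: #6 on Aug 30, 2073 (5×7 = 35 days in).
Dec 29, 2073 is 156 days after the start; 156 ÷ 7 = 22 remainder 2. Last occurrence in the window: #23 on Dec 27, 2073.
Occurrences #6 through #23: 18 in total.

18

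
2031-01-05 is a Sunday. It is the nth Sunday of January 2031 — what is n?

1st

Day 5 falls in week ⌈5/7⌉ of the month.
Days 1–7 hold the 1st Sunday, 8–14 the 2nd, 15–21 the 3rd, 22–28 the 4th, 29–31 the 5th.
5 is in the range for the 1st.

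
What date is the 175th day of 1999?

Jun 24, 1999

Jan has 31 days (175 − 31 = 144 remain).
Feb has 28 days (144 − 28 = 116 remain).
Mar has 31 days (116 − 31 = 85 remain).
Apr has 30 days (85 − 30 = 55 remain).
May has 31 days (55 − 31 = 24 remain).
24 into Jun → Jun 24.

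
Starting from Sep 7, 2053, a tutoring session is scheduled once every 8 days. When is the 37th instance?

Jun 22, 2054

The 37th occurrence is 36 intervals after the first: 36 × 8 = 288 days after Sep 7, 2053.
Sep has 30 days — 23 days to the end of Sep leaves 265.
Oct has 31 days (234 left).
Nov has 30 days (204 left).
Dec has 31 days (173 left).
Jan has 31 days (142 left).
Feb has 28 days (114 left).
Mar has 31 days (83 left).
Apr has 30 days (53 left).
May has 31 days (22 left).
22 days into Jun → Jun 22, 2054.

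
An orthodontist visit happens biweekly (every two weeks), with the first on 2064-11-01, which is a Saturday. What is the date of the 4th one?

2064-12-13

The 4th occurrence is 3 intervals after the first: 3 × 14 = 42 days after 2064-11-01.
November has 30 days — 29 days to the end of November leaves 13.
13 days into December → 2064-12-13.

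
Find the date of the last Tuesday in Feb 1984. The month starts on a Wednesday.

Feb 28, 1984

Feb 1984 begins on a Wednesday, so the first Tuesday is Feb 7 (6 days later).
Feb 1984 has 29 days. Adding weeks: 7, 14, 21, 28 — the last one ≤ 29 is the 28th.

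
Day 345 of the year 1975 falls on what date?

Jan has 31 days (345 − 31 = 314 remain).
Feb has 28 days (314 − 28 = 286 remain).
Mar has 31 days (286 − 31 = 255 remain).
Apr has 30 days (255 − 30 = 225 remain).
May has 31 days (225 − 31 = 194 remain).
Jun has 30 days (194 − 30 = 164 remain).
Jul has 31 days (164 − 31 = 133 remain).
Aug has 31 days (133 − 31 = 102 remain).
Sep has 30 days (102 − 30 = 72 remain).
Oct has 31 days (72 − 31 = 41 remain).
Nov has 30 days (41 − 30 = 11 remain).
11 into Dec → Dec 11.

Dec 11, 1975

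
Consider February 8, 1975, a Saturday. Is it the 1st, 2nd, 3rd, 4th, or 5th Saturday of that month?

2nd

Day 8 falls in week ⌈8/7⌉ of the month.
Days 1–7 hold the 1st Saturday, 8–14 the 2nd, 15–21 the 3rd, 22–28 the 4th, 29–31 the 5th.
8 is in the range for the 2nd.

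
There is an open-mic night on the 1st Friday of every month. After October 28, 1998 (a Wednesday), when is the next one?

October 1998 starts on a Thursday, so its 1st Friday is October 2, 1998 (1 day in).
That is not after October 28, 1998, so look at November 1998.
November 1998 starts on a Sunday, so its 1st Friday is November 6, 1998 (5 days in).

November 6, 1998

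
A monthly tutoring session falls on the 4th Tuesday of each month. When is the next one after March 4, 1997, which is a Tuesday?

March 25, 1997

March 1997 starts on a Saturday; its first Tuesday is the 4th, so the 4th Tuesday is the 25th — March 25, 1997.
March 25, 1997 is after March 4, 1997, so that is the next one.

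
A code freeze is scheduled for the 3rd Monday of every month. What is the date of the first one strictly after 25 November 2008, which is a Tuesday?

November 2008 starts on a Saturday; its first Monday is the 3rd, so the 3rd Monday is the 17th — 17 November 2008.
That is not after 25 November 2008, so look at December 2008.
December 2008 starts on a Monday; its first Monday is the 1st, so the 3rd Monday is the 15th — 15 December 2008.

15 December 2008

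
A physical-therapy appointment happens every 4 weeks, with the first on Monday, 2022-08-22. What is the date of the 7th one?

The 7th occurrence is 6 intervals after the first: 6 × 28 = 168 days after 2022-08-22.
August has 31 days — 9 days to the end of August leaves 159.
September has 30 days (129 left).
October has 31 days (98 left).
November has 30 days (68 left).
December has 31 days (37 left).
January has 31 days (6 left).
6 days into February → 2023-02-06.

2023-02-06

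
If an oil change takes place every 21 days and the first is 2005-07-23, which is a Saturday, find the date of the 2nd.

2005-08-13

The 2nd occurrence is 1 interval after the first: 1 × 21 = 21 days after 2005-07-23.
July has 31 days — 8 days to the end of July leaves 13.
13 days into August → 2005-08-13.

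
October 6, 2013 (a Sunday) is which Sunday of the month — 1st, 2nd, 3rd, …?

1st

Day 6 falls in week ⌈6/7⌉ of the month.
Days 1–7 hold the 1st Sunday, 8–14 the 2nd, 15–21 the 3rd, 22–28 the 4th, 29–31 the 5th.
6 is in the range for the 1st.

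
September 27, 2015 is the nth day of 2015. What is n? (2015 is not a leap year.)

270

Days in months before September: 31 + 28 + 31 + 30 + 31 + 30 + 31 + 31 = 243.
Plus 27 days into September → day 270.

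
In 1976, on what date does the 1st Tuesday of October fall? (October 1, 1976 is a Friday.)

1976-10-05

October 1976 begins on a Friday, so the first Tuesday is October 5 (4 days later).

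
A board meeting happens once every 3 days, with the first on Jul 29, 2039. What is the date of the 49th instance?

The 49th occurrence is 48 intervals after the first: 48 × 3 = 144 days after Jul 29, 2039.
Jul has 31 days — 2 days to the end of Jul leaves 142.
Aug has 31 days (111 left).
Sep has 30 days (81 left).
Oct has 31 days (50 left).
Nov has 30 days (20 left).
20 days into Dec → Dec 20, 2039.

Dec 20, 2039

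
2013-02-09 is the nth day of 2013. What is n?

40

Days in months before February: 31 = 31.
Plus 9 days into February → day 40.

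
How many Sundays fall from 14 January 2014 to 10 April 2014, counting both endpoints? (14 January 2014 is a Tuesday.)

14 January 2014 is a Tuesday; the first Sunday on or after it is 19 January 2014 (5 days later).
From 19 January 2014 to 10 April 2014: 12 + 28 + 31 + 10 = 81 days (rest of January, February, March, April).
81 ÷ 7 = 11 full weeks with remainder 4, so 11 more Sundays after the first → 12.

12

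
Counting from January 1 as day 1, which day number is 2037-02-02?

33

Days in months before February: 31 = 31.
Plus 2 days into February → day 33.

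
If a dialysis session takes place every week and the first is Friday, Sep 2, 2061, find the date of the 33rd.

Apr 14, 2062

The 33rd occurrence is 32 intervals after the first: 32 × 7 = 224 days after Sep 2, 2061.
Sep has 30 days — 28 days to the end of Sep leaves 196.
Oct has 31 days (165 left).
Nov has 30 days (135 left).
Dec has 31 days (104 left).
Jan has 31 days (73 left).
Feb has 28 days (45 left).
Mar has 31 days (14 left).
14 days into Apr → Apr 14, 2062.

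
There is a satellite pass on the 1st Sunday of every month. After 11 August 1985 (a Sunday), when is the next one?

August 1985 starts on a Thursday, so its 1st Sunday is 4 August 1985 (3 days in).
That is not after 11 August 1985, so look at September 1985.
September 1985 starts on a Sunday, so its 1st Sunday is 1 September 1985.

1 September 1985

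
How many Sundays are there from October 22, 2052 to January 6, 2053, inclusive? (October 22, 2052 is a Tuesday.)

11

October 22, 2052 is a Tuesday; the first Sunday on or after it is October 27, 2052 (5 days later).
From October 27, 2052 to January 6, 2053: 4 + 30 + 31 + 6 = 71 days (rest of October, November, December, January).
71 ÷ 7 = 10 full weeks with remainder 1, so 10 more Sundays after the first → 11.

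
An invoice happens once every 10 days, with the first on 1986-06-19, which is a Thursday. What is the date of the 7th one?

The 7th occurrence is 6 intervals after the first: 6 × 10 = 60 days after 1986-06-19.
June has 30 days — 11 days to the end of June leaves 49.
July has 31 days (18 left).
18 days into August → 1986-08-18.

1986-08-18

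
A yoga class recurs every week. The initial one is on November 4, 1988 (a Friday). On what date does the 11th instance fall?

January 13, 1989

The 11th occurrence is 10 intervals after the first: 10 × 7 = 70 days after November 4, 1988.
November has 30 days — 26 days to the end of November leaves 44.
December has 31 days (13 left).
13 days into January → January 13, 1989.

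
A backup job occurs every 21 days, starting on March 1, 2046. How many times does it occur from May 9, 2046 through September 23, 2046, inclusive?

6

Occurrences land 21·i days after March 1, 2046 for i = 0, 1, 2, …
May 9, 2046 is 69 days after the start; 69 ÷ 21 = 3 remainder 6; since the remainder is 6, round up to i = 4. First occurrence in the window: #5 on May 24, 2046 (4×21 = 84 days in).
September 23, 2046 is 206 days after the start; 206 ÷ 21 = 9 remainder 17. Last occurrence in the window: #10 on September 6, 2046.
Occurrences #5 through #10: 6 in total.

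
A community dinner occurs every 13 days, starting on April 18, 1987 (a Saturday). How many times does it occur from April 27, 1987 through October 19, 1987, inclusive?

14

Occurrences land 13·i days after April 18, 1987 for i = 0, 1, 2, …
April 27, 1987 is 9 days after the start; 9 ÷ 13 = 0 remainder 9; since the remainder is 9, round up to i = 1. First occurrence in the window: #2 on May 1, 1987 (1×13 = 13 days in).
October 19, 1987 is 184 days after the start; 184 ÷ 13 = 14 remainder 2. Last occurrence in the window: #15 on October 17, 1987.
Occurrences #2 through #15: 14 in total.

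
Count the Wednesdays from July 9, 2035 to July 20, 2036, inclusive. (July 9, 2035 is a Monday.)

54

July 9, 2035 is a Monday; the first Wednesday on or after it is July 11, 2035 (2 days later).
From July 11, 2035 to July 20, 2036: 173 + 202 = 375 days (rest of 2035, to July 20, 2036 in 2036).
375 ÷ 7 = 53 full weeks with remainder 4, so 53 more Wednesdays after the first → 54.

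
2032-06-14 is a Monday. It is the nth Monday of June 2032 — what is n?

2nd

Day 14 falls in week ⌈14/7⌉ of the month.
Days 1–7 hold the 1st Monday, 8–14 the 2nd, 15–21 the 3rd, 22–28 the 4th, 29–31 the 5th.
14 is in the range for the 2nd.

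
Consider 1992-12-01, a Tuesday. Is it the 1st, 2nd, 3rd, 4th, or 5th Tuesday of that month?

Day 1 falls in week ⌈1/7⌉ of the month.
Days 1–7 hold the 1st Tuesday, 8–14 the 2nd, 15–21 the 3rd, 22–28 the 4th, 29–31 the 5th.
1 is in the range for the 1st.

1st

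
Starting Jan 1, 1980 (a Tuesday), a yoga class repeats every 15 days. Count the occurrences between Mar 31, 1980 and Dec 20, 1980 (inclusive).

18

Occurrences land 15·i days after Jan 1, 1980 for i = 0, 1, 2, …
Mar 31, 1980 is 90 days after the start; 90 ÷ 15 = 6 remainder 0. First occurrence in the window: #7 on Mar 31, 1980 (6×15 = 90 days in).
Dec 20, 1980 is 354 days after the start; 354 ÷ 15 = 23 remainder 9. Last occurrence in the window: #24 on Dec 11, 1980.
Occurrences #7 through #24: 18 in total.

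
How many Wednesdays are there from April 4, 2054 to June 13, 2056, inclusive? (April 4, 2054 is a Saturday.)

114

April 4, 2054 is a Saturday; the first Wednesday on or after it is April 8, 2054 (4 days later).
From April 8, 2054 to June 13, 2056: 267 + 365 + 165 = 797 days (rest of 2054, 2055, to June 13, 2056 in 2056).
797 ÷ 7 = 113 full weeks with remainder 6, so 113 more Wednesdays after the first → 114.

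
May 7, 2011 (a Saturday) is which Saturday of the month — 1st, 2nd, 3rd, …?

1st

Day 7 falls in week ⌈7/7⌉ of the month.
Days 1–7 hold the 1st Saturday, 8–14 the 2nd, 15–21 the 3rd, 22–28 the 4th, 29–31 the 5th.
7 is in the range for the 1st.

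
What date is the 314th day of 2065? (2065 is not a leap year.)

November 10, 2065

January has 31 days (314 − 31 = 283 remain).
February has 28 days (283 − 28 = 255 remain).
March has 31 days (255 − 31 = 224 remain).
April has 30 days (224 − 30 = 194 remain).
May has 31 days (194 − 31 = 163 remain).
June has 30 days (163 − 30 = 133 remain).
July has 31 days (133 − 31 = 102 remain).
August has 31 days (102 − 31 = 71 remain).
September has 30 days (71 − 30 = 41 remain).
October has 31 days (41 − 31 = 10 remain).
10 into November → November 10.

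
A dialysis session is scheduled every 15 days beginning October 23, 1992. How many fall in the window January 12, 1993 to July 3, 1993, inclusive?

Occurrences land 15·i days after October 23, 1992 for i = 0, 1, 2, …
January 12, 1993 is 81 days after the start; 81 ÷ 15 = 5 remainder 6; since the remainder is 6, round up to i = 6. First occurrence in the window: #7 on January 21, 1993 (6×15 = 90 days in).
July 3, 1993 is 253 days after the start; 253 ÷ 15 = 16 remainder 13. Last occurrence in the window: #17 on June 20, 1993.
Occurrences #7 through #17: 11 in total.

11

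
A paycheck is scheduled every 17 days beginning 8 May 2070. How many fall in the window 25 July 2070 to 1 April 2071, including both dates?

Occurrences land 17·i days after 8 May 2070 for i = 0, 1, 2, …
25 July 2070 is 78 days after the start; 78 ÷ 17 = 4 remainder 10; since the remainder is 10, round up to i = 5. First occurrence in the window: #6 on 1 August 2070 (5×17 = 85 days in).
1 April 2071 is 328 days after the start; 328 ÷ 17 = 19 remainder 5. Last occurrence in the window: #20 on 27 March 2071.
Occurrences #6 through #20: 15 in total.

15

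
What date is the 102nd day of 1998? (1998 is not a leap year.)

12 April 1998

January has 31 days (102 − 31 = 71 remain).
February has 28 days (71 − 28 = 43 remain).
March has 31 days (43 − 31 = 12 remain).
12 into April → April 12.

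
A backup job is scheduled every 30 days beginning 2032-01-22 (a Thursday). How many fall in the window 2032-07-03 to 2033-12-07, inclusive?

17

Occurrences land 30·i days after 2032-01-22 for i = 0, 1, 2, …
2032-07-03 is 163 days after the start; 163 ÷ 30 = 5 remainder 13; since the remainder is 13, round up to i = 6. First occurrence in the window: #7 on 2032-07-20 (6×30 = 180 days in).
2033-12-07 is 685 days after the start; 685 ÷ 30 = 22 remainder 25. Last occurrence in the window: #23 on 2033-11-12.
Occurrences #7 through #23: 17 in total.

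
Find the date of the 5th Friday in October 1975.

October 1975 begins on a Wednesday, so the first Friday is October 3 (2 days later).
The 5th Friday is 4 weeks later: 3 + 28 = 31.

1975-10-31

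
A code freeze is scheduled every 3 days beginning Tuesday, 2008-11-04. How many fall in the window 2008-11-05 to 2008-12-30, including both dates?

Occurrences land 3·i days after 2008-11-04 for i = 0, 1, 2, …
2008-11-05 is 1 day after the start; 1 ÷ 3 = 0 remainder 1; since the remainder is 1, round up to i = 1. First occurrence in the window: #2 on 2008-11-07 (1×3 = 3 days in).
2008-12-30 is 56 days after the start; 56 ÷ 3 = 18 remainder 2. Last occurrence in the window: #19 on 2008-12-28.
Occurrences #2 through #19: 18 in total.

18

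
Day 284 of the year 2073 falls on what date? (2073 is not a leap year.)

2073-10-11

January has 31 days (284 − 31 = 253 remain).
February has 28 days (253 − 28 = 225 remain).
March has 31 days (225 − 31 = 194 remain).
April has 30 days (194 − 30 = 164 remain).
May has 31 days (164 − 31 = 133 remain).
June has 30 days (133 − 30 = 103 remain).
July has 31 days (103 − 31 = 72 remain).
August has 31 days (72 − 31 = 41 remain).
September has 30 days (41 − 30 = 11 remain).
11 into October → October 11.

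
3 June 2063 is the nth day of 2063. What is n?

154

Days in months before June: 31 + 28 + 31 + 30 + 31 = 151.
Plus 3 days into June → day 154.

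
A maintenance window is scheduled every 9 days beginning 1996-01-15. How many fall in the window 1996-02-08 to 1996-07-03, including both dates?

Occurrences land 9·i days after 1996-01-15 for i = 0, 1, 2, …
1996-02-08 is 24 days after the start; 24 ÷ 9 = 2 remainder 6; since the remainder is 6, round up to i = 3. First occurrence in the window: #4 on 1996-02-11 (3×9 = 27 days in).
1996-07-03 is 170 days after the start; 170 ÷ 9 = 18 remainder 8. Last occurrence in the window: #19 on 1996-06-25.
Occurrences #4 through #19: 16 in total.

16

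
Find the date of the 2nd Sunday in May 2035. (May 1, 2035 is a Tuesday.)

May 2035 begins on a Tuesday, so the first Sunday is May 6 (5 days later).
The 2nd Sunday is 1 weeks later: 6 + 7 = 13.

May 13, 2035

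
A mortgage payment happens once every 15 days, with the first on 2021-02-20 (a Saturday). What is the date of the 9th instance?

2021-06-20

The 9th occurrence is 8 intervals after the first: 8 × 15 = 120 days after 2021-02-20.
February has 28 days — 8 days to the end of February leaves 112.
March has 31 days (81 left).
April has 30 days (51 left).
May has 31 days (20 left).
20 days into June → 2021-06-20.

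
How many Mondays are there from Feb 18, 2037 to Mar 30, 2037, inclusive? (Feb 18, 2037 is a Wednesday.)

Feb 18, 2037 is a Wednesday; the first Monday on or after it is Feb 23, 2037 (5 days later).
From Feb 23, 2037 to Mar 30, 2037: 5 + 30 = 35 days (rest of Feb, Mar).
35 ÷ 7 = 5 full weeks with remainder 0, so 5 more Mondays after the first → 6.

6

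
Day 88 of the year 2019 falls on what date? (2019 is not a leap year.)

January has 31 days (88 − 31 = 57 remain).
February has 28 days (57 − 28 = 29 remain).
29 into March → March 29.

2019-03-29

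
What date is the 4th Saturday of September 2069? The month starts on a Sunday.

September 2069 begins on a Sunday, so the first Saturday is September 7 (6 days later).
The 4th Saturday is 3 weeks later: 7 + 21 = 28.

September 28, 2069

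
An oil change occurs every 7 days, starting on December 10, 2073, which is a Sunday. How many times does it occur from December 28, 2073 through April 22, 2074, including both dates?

17

Occurrences land 7·i days after December 10, 2073 for i = 0, 1, 2, …
December 28, 2073 is 18 days after the start; 18 ÷ 7 = 2 remainder 4; since the remainder is 4, round up to i = 3. First occurrence in the window: #4 on December 31, 2073 (3×7 = 21 days in).
April 22, 2074 is 133 days after the start; 133 ÷ 7 = 19 remainder 0. Last occurrence in the window: #20 on April 22, 2074.
Occurrences #4 through #20: 17 in total.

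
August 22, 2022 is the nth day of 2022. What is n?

234

Days in months before August: 31 + 28 + 31 + 30 + 31 + 30 + 31 = 212.
Plus 22 days into August → day 234.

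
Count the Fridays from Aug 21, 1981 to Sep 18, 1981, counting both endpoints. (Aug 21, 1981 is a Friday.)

Aug 21, 1981 is a Friday; the first Friday on or after it is Aug 21, 1981.
From Aug 21, 1981 to Sep 18, 1981: 10 + 18 = 28 days (rest of Aug, Sep).
28 ÷ 7 = 4 full weeks with remainder 0, so 4 more Fridays after the first → 5.

5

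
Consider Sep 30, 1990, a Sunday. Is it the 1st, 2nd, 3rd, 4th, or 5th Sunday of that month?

5th

Day 30 falls in week ⌈30/7⌉ of the month.
Days 1–7 hold the 1st Sunday, 8–14 the 2nd, 15–21 the 3rd, 22–28 the 4th, 29–31 the 5th.
30 is in the range for the 5th.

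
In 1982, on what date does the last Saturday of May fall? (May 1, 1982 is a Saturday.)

May 1982 begins on a Saturday, so the first Saturday is May 1.
May 1982 has 31 days. Adding weeks: 1, 8, 15, 22, 29 — the last one ≤ 31 is the 29th.

1982-05-29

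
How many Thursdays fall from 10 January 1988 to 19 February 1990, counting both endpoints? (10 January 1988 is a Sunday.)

10 January 1988 is a Sunday; the first Thursday on or after it is 14 January 1988 (4 days later).
From 14 January 1988 to 19 February 1990: 352 + 365 + 50 = 767 days (rest of 1988, 1989, to 19 February 1990 in 1990).
767 ÷ 7 = 109 full weeks with remainder 4, so 109 more Thursdays after the first → 110.

110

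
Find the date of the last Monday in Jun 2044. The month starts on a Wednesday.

Jun 27, 2044

Jun 2044 begins on a Wednesday, so the first Monday is Jun 6 (5 days later).
Jun 2044 has 30 days. Adding weeks: 6, 13, 20, 27 — the last one ≤ 30 is the 27th.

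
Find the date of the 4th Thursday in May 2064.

May 22, 2064

The first Thursday of May 2064 is May 1.
The 4th Thursday is 3 weeks later: 1 + 21 = 22.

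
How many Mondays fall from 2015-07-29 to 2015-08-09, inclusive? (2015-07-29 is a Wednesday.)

1

2015-07-29 is a Wednesday; the first Monday on or after it is 2015-08-03 (5 days later).
From 2015-08-03 to 2015-08-09 is 9 − 3 = 6 days.
6 ÷ 7 = 0 full weeks with remainder 6, so 0 more Mondays after the first → 1.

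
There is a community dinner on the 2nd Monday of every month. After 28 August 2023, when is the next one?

August 2023 starts on a Tuesday; its first Monday is the 7th, so the 2nd Monday is the 14th — 14 August 2023.
That is not after 28 August 2023, so look at September 2023.
September 2023 starts on a Friday; its first Monday is the 4th, so the 2nd Monday is the 11th — 11 September 2023.

11 September 2023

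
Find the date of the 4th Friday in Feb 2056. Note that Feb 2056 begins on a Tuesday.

Feb 25, 2056

Feb 2056 begins on a Tuesday, so the first Friday is Feb 4 (3 days later).
The 4th Friday is 3 weeks later: 4 + 21 = 25.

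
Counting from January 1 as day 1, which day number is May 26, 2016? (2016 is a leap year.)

147

Days in months before May: 31 + 29 + 31 + 30 = 121.
Plus 26 days into May → day 147.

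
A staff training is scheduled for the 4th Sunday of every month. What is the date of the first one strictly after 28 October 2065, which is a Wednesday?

October 2065 starts on a Thursday; its first Sunday is the 4th, so the 4th Sunday is the 25th — 25 October 2065.
That is not after 28 October 2065, so look at November 2065.
November 2065 starts on a Sunday; its first Sunday is the 1st, so the 4th Sunday is the 22nd — 22 November 2065.

22 November 2065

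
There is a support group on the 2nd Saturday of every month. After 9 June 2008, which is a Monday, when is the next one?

June 2008 starts on a Sunday; its first Saturday is the 7th, so the 2nd Saturday is the 14th — 14 June 2008.
14 June 2008 is after 9 June 2008, so that is the next one.

14 June 2008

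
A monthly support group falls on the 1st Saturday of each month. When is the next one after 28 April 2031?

3 May 2031

April 2031 starts on a Tuesday, so its 1st Saturday is 5 April 2031 (4 days in).
That is not after 28 April 2031, so look at May 2031.
May 2031 starts on a Thursday, so its 1st Saturday is 3 May 2031 (2 days in).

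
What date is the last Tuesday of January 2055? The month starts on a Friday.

January 26, 2055

January 2055 begins on a Friday, so the first Tuesday is January 5 (4 days later).
January 2055 has 31 days. Adding weeks: 5, 12, 19, 26 — the last one ≤ 31 is the 26th.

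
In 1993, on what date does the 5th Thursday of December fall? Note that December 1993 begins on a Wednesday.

1993-12-30

December 1993 begins on a Wednesday, so the first Thursday is December 2 (1 day later).
The 5th Thursday is 4 weeks later: 2 + 28 = 30.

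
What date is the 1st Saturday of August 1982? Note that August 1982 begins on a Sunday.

August 1982 begins on a Sunday, so the first Saturday is August 7 (6 days later).

August 7, 1982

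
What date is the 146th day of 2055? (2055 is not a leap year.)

May 26, 2055

Jan has 31 days (146 − 31 = 115 remain).
Feb has 28 days (115 − 28 = 87 remain).
Mar has 31 days (87 − 31 = 56 remain).
Apr has 30 days (56 − 30 = 26 remain).
26 into May → May 26.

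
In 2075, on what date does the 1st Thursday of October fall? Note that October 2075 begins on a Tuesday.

October 2075 begins on a Tuesday, so the first Thursday is October 3 (2 days later).

3 October 2075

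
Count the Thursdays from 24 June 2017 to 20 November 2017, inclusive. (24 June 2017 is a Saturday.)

21

24 June 2017 is a Saturday; the first Thursday on or after it is 29 June 2017 (5 days later).
From 29 June 2017 to 20 November 2017: 1 + 31 + 31 + 30 + 31 + 20 = 144 days (rest of June, July, August, September, October, November).
144 ÷ 7 = 20 full weeks with remainder 4, so 20 more Thursdays after the first → 21.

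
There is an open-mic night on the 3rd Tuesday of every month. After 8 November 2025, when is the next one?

November 2025 starts on a Saturday; its first Tuesday is the 4th, so the 3rd Tuesday is the 18th — 18 November 2025.
18 November 2025 is after 8 November 2025, so that is the next one.

18 November 2025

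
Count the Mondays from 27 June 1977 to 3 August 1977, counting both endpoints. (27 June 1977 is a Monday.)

6

27 June 1977 is a Monday; the first Monday on or after it is 27 June 1977.
From 27 June 1977 to 3 August 1977: 3 + 31 + 3 = 37 days (rest of June, July, August).
37 ÷ 7 = 5 full weeks with remainder 2, so 5 more Mondays after the first → 6.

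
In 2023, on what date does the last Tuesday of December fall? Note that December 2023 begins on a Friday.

December 2023 begins on a Friday, so the first Tuesday is December 5 (4 days later).
December 2023 has 31 days. Adding weeks: 5, 12, 19, 26 — the last one ≤ 31 is the 26th.

December 26, 2023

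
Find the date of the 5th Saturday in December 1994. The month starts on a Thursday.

31 December 1994

December 1994 begins on a Thursday, so the first Saturday is December 3 (2 days later).
The 5th Saturday is 4 weeks later: 3 + 28 = 31.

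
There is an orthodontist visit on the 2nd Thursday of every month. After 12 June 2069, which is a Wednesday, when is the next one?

June 2069 starts on a Saturday; its first Thursday is the 6th, so the 2nd Thursday is the 13th — 13 June 2069.
13 June 2069 is after 12 June 2069, so that is the next one.

13 June 2069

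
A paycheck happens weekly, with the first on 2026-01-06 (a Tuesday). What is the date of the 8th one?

The 8th occurrence is 7 intervals after the first: 7 × 7 = 49 days after 2026-01-06.
January has 31 days — 25 days to the end of January leaves 24.
24 days into February → 2026-02-24.

2026-02-24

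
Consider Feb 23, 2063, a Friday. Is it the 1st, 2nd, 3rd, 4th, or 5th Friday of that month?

Day 23 falls in week ⌈23/7⌉ of the month.
Days 1–7 hold the 1st Friday, 8–14 the 2nd, 15–21 the 3rd, 22–28 the 4th, 29–31 the 5th.
23 is in the range for the 4th.

4th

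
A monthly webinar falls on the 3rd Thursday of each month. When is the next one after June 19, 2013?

June 2013 starts on a Saturday; its first Thursday is the 6th, so the 3rd Thursday is the 20th — June 20, 2013.
June 20, 2013 is after June 19, 2013, so that is the next one.

June 20, 2013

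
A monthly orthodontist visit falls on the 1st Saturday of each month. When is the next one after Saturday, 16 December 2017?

6 January 2018

December 2017 starts on a Friday, so its 1st Saturday is 2 December 2017 (1 day in).
That is not after 16 December 2017, so look at January 2018.
January 2018 starts on a Monday, so its 1st Saturday is 6 January 2018 (5 days in).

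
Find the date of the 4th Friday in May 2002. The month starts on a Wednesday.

24 May 2002

May 2002 begins on a Wednesday, so the first Friday is May 3 (2 days later).
The 4th Friday is 3 weeks later: 3 + 21 = 24.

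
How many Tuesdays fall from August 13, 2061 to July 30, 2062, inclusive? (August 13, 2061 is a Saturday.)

August 13, 2061 is a Saturday; the first Tuesday on or after it is August 16, 2061 (3 days later).
From August 16, 2061 to July 30, 2062: 137 + 211 = 348 days (rest of 2061, to July 30, 2062 in 2062).
348 ÷ 7 = 49 full weeks with remainder 5, so 49 more Tuesdays after the first → 50.

50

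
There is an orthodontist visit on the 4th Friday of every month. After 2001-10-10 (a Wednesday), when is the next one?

2001-10-26

October 2001 starts on a Monday; its first Friday is the 5th, so the 4th Friday is the 26th — 2001-10-26.
2001-10-26 is after 2001-10-10, so that is the next one.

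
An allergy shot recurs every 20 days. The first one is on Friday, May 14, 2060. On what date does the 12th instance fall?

December 20, 2060

The 12th occurrence is 11 intervals after the first: 11 × 20 = 220 days after May 14, 2060.
May has 31 days — 17 days to the end of May leaves 203.
June has 30 days (173 left).
July has 31 days (142 left).
August has 31 days (111 left).
September has 30 days (81 left).
October has 31 days (50 left).
November has 30 days (20 left).
20 days into December → December 20, 2060.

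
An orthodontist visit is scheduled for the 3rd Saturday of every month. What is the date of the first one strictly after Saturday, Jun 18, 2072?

Jun 2072 starts on a Wednesday; its first Saturday is the 4th, so the 3rd Saturday is the 18th — Jun 18, 2072.
That is not after Jun 18, 2072, so look at Jul 2072.
Jul 2072 starts on a Friday; its first Saturday is the 2nd, so the 3rd Saturday is the 16th — Jul 16, 2072.

Jul 16, 2072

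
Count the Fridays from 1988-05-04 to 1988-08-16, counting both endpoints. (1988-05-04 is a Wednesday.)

1988-05-04 is a Wednesday; the first Friday on or after it is 1988-05-06 (2 days later).
From 1988-05-06 to 1988-08-16: 25 + 30 + 31 + 16 = 102 days (rest of May, June, July, August).
102 ÷ 7 = 14 full weeks with remainder 4, so 14 more Fridays after the first → 15.

15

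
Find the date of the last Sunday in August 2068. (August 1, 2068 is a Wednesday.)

August 2068 begins on a Wednesday, so the first Sunday is August 5 (4 days later).
August 2068 has 31 days. Adding weeks: 5, 12, 19, 26 — the last one ≤ 31 is the 26th.

2068-08-26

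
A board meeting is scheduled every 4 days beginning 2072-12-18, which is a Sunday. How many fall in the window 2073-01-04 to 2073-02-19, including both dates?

11

Occurrences land 4·i days after 2072-12-18 for i = 0, 1, 2, …
2073-01-04 is 17 days after the start; 17 ÷ 4 = 4 remainder 1; since the remainder is 1, round up to i = 5. First occurrence in the window: #6 on 2073-01-07 (5×4 = 20 days in).
2073-02-19 is 63 days after the start; 63 ÷ 4 = 15 remainder 3. Last occurrence in the window: #16 on 2073-02-16.
Occurrences #6 through #16: 11 in total.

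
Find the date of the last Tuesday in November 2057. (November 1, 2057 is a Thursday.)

November 2057 begins on a Thursday, so the first Tuesday is November 6 (5 days later).
November 2057 has 30 days. Adding weeks: 6, 13, 20, 27 — the last one ≤ 30 is the 27th.

2057-11-27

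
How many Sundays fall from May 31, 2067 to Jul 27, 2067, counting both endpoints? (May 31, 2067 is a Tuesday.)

May 31, 2067 is a Tuesday; the first Sunday on or after it is Jun 5, 2067 (5 days later).
From Jun 5, 2067 to Jul 27, 2067: 25 + 27 = 52 days (rest of Jun, Jul).
52 ÷ 7 = 7 full weeks with remainder 3, so 7 more Sundays after the first → 8.

8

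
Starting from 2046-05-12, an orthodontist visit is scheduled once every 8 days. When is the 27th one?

The 27th occurrence is 26 intervals after the first: 26 × 8 = 208 days after 2046-05-12.
May has 31 days — 19 days to the end of May leaves 189.
June has 30 days (159 left).
July has 31 days (128 left).
August has 31 days (97 left).
September has 30 days (67 left).
October has 31 days (36 left).
November has 30 days (6 left).
6 days into December → 2046-12-06.

2046-12-06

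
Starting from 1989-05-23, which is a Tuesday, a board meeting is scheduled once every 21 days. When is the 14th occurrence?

1990-02-20

The 14th occurrence is 13 intervals after the first: 13 × 21 = 273 days after 1989-05-23.
May has 31 days — 8 days to the end of May leaves 265.
June has 30 days (235 left).
July has 31 days (204 left).
August has 31 days (173 left).
September has 30 days (143 left).
October has 31 days (112 left).
November has 30 days (82 left).
December has 31 days (51 left).
January has 31 days (20 left).
20 days into February → 1990-02-20.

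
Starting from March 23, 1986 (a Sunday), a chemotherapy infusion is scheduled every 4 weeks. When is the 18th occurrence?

The 18th occurrence is 17 intervals after the first: 17 × 28 = 476 days after March 23, 1986.
March has 31 days — 8 days to the end of March leaves 468.
From end of March to end of 1986 is 275 days (193 left).
January has 31 days (162 left).
February has 28 days (134 left).
March has 31 days (103 left).
April has 30 days (73 left).
May has 31 days (42 left).
June has 30 days (12 left).
12 days into July → July 12, 1987.

July 12, 1987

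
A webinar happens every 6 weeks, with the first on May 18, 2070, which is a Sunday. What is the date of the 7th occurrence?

The 7th occurrence is 6 intervals after the first: 6 × 42 = 252 days after May 18, 2070.
May has 31 days — 13 days to the end of May leaves 239.
June has 30 days (209 left).
July has 31 days (178 left).
August has 31 days (147 left).
September has 30 days (117 left).
October has 31 days (86 left).
November has 30 days (56 left).
December has 31 days (25 left).
25 days into January → January 25, 2071.

January 25, 2071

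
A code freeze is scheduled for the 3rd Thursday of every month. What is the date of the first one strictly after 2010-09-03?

September 2010 starts on a Wednesday; its first Thursday is the 2nd, so the 3rd Thursday is the 16th — 2010-09-16.
2010-09-16 is after 2010-09-03, so that is the next one.

2010-09-16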